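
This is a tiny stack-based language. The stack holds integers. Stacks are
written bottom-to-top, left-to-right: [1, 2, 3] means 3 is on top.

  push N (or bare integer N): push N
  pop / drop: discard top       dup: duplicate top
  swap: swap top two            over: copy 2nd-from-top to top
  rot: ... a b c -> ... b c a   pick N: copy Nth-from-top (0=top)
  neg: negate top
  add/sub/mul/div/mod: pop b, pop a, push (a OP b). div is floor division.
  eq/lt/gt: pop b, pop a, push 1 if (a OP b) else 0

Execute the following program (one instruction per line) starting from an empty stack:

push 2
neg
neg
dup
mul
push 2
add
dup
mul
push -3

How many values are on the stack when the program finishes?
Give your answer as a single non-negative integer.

After 'push 2': stack = [2] (depth 1)
After 'neg': stack = [-2] (depth 1)
After 'neg': stack = [2] (depth 1)
After 'dup': stack = [2, 2] (depth 2)
After 'mul': stack = [4] (depth 1)
After 'push 2': stack = [4, 2] (depth 2)
After 'add': stack = [6] (depth 1)
After 'dup': stack = [6, 6] (depth 2)
After 'mul': stack = [36] (depth 1)
After 'push -3': stack = [36, -3] (depth 2)

Answer: 2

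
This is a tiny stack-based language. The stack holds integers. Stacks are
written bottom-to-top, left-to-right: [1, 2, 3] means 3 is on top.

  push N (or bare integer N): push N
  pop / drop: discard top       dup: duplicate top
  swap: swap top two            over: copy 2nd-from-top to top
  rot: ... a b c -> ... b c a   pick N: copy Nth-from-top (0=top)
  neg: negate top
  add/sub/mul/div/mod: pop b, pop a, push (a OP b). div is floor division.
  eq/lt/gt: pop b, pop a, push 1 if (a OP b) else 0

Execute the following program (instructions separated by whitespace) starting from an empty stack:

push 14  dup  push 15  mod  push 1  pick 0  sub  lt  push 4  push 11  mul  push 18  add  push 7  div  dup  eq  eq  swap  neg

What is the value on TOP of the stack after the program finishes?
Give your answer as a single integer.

After 'push 14': [14]
After 'dup': [14, 14]
After 'push 15': [14, 14, 15]
After 'mod': [14, 14]
After 'push 1': [14, 14, 1]
After 'pick 0': [14, 14, 1, 1]
After 'sub': [14, 14, 0]
After 'lt': [14, 0]
After 'push 4': [14, 0, 4]
After 'push 11': [14, 0, 4, 11]
After 'mul': [14, 0, 44]
After 'push 18': [14, 0, 44, 18]
After 'add': [14, 0, 62]
After 'push 7': [14, 0, 62, 7]
After 'div': [14, 0, 8]
After 'dup': [14, 0, 8, 8]
After 'eq': [14, 0, 1]
After 'eq': [14, 0]
After 'swap': [0, 14]
After 'neg': [0, -14]

Answer: -14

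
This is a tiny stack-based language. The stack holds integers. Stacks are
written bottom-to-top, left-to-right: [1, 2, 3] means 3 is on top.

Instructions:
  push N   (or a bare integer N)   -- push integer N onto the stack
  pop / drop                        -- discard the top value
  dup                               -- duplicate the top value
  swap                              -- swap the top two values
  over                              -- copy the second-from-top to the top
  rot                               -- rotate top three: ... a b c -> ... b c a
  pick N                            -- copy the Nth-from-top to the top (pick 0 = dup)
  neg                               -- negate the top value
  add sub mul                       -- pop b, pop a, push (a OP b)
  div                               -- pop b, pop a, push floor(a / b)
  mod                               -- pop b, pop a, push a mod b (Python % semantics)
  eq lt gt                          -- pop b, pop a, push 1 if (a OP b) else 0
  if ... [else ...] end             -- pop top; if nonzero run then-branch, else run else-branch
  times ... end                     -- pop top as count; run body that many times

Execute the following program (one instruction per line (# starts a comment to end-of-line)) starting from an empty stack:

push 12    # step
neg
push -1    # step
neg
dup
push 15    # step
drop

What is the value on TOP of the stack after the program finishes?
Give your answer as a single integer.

After 'push 12': [12]
After 'neg': [-12]
After 'push -1': [-12, -1]
After 'neg': [-12, 1]
After 'dup': [-12, 1, 1]
After 'push 15': [-12, 1, 1, 15]
After 'drop': [-12, 1, 1]

Answer: 1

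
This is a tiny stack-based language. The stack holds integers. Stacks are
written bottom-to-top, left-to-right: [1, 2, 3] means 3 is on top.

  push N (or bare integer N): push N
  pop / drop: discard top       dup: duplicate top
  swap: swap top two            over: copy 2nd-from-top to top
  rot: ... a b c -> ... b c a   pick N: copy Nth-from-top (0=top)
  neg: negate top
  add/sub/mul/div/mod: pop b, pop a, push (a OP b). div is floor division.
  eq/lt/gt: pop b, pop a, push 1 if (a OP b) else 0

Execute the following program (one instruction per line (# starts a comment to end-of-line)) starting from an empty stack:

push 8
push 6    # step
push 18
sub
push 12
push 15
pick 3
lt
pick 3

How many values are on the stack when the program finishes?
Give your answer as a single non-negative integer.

Answer: 5

Derivation:
After 'push 8': stack = [8] (depth 1)
After 'push 6': stack = [8, 6] (depth 2)
After 'push 18': stack = [8, 6, 18] (depth 3)
After 'sub': stack = [8, -12] (depth 2)
After 'push 12': stack = [8, -12, 12] (depth 3)
After 'push 15': stack = [8, -12, 12, 15] (depth 4)
After 'pick 3': stack = [8, -12, 12, 15, 8] (depth 5)
After 'lt': stack = [8, -12, 12, 0] (depth 4)
After 'pick 3': stack = [8, -12, 12, 0, 8] (depth 5)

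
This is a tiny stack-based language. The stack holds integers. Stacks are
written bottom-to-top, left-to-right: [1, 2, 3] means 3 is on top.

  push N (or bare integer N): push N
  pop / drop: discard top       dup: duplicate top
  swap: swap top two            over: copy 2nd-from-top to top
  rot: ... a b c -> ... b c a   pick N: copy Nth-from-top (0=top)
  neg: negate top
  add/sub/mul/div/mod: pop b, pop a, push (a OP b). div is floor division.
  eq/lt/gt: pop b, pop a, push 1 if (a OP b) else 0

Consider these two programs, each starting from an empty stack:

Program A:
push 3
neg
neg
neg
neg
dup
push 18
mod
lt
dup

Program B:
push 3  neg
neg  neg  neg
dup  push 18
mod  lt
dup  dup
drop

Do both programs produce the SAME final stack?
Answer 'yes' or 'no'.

Answer: yes

Derivation:
Program A trace:
  After 'push 3': [3]
  After 'neg': [-3]
  After 'neg': [3]
  After 'neg': [-3]
  After 'neg': [3]
  After 'dup': [3, 3]
  After 'push 18': [3, 3, 18]
  After 'mod': [3, 3]
  After 'lt': [0]
  After 'dup': [0, 0]
Program A final stack: [0, 0]

Program B trace:
  After 'push 3': [3]
  After 'neg': [-3]
  After 'neg': [3]
  After 'neg': [-3]
  After 'neg': [3]
  After 'dup': [3, 3]
  After 'push 18': [3, 3, 18]
  After 'mod': [3, 3]
  After 'lt': [0]
  After 'dup': [0, 0]
  After 'dup': [0, 0, 0]
  After 'drop': [0, 0]
Program B final stack: [0, 0]
Same: yes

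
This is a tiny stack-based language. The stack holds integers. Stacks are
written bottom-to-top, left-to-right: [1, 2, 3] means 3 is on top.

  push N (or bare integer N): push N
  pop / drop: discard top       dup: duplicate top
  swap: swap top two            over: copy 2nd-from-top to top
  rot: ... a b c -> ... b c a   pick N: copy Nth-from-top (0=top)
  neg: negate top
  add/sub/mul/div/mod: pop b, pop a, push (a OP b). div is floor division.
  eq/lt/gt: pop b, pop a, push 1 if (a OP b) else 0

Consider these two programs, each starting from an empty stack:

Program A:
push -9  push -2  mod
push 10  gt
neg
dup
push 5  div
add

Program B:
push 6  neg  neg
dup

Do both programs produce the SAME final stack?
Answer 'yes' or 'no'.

Program A trace:
  After 'push -9': [-9]
  After 'push -2': [-9, -2]
  After 'mod': [-1]
  After 'push 10': [-1, 10]
  After 'gt': [0]
  After 'neg': [0]
  After 'dup': [0, 0]
  After 'push 5': [0, 0, 5]
  After 'div': [0, 0]
  After 'add': [0]
Program A final stack: [0]

Program B trace:
  After 'push 6': [6]
  After 'neg': [-6]
  After 'neg': [6]
  After 'dup': [6, 6]
Program B final stack: [6, 6]
Same: no

Answer: no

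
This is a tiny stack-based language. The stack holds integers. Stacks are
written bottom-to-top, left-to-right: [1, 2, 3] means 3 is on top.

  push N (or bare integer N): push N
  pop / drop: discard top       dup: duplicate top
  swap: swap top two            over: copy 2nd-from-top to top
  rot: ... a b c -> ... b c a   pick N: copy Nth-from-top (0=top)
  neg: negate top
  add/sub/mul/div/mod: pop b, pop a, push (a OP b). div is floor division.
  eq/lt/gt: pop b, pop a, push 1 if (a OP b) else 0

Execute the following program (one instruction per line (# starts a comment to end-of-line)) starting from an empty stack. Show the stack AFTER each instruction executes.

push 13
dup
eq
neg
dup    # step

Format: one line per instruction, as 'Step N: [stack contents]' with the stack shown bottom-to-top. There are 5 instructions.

Step 1: [13]
Step 2: [13, 13]
Step 3: [1]
Step 4: [-1]
Step 5: [-1, -1]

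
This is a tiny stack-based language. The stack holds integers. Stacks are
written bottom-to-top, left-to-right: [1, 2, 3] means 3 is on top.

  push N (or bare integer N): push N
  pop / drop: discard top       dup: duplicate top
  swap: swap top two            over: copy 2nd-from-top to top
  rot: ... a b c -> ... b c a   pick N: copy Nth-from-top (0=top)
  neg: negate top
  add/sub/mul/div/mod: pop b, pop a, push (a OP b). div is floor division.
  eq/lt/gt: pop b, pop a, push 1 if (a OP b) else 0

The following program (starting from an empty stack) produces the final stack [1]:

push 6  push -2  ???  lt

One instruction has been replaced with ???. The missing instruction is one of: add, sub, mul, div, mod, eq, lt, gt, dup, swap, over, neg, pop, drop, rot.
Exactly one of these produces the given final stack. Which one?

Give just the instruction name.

Answer: swap

Derivation:
Stack before ???: [6, -2]
Stack after ???:  [-2, 6]
The instruction that transforms [6, -2] -> [-2, 6] is: swap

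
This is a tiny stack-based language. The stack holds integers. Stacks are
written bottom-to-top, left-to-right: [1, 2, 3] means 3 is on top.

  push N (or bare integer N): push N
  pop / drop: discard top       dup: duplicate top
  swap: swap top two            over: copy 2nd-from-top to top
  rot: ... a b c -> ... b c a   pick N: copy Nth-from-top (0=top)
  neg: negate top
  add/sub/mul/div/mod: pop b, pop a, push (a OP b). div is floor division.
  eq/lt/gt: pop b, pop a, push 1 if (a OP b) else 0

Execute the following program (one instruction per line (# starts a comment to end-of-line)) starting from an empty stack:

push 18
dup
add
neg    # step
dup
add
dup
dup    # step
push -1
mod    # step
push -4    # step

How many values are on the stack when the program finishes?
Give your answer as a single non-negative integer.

Answer: 4

Derivation:
After 'push 18': stack = [18] (depth 1)
After 'dup': stack = [18, 18] (depth 2)
After 'add': stack = [36] (depth 1)
After 'neg': stack = [-36] (depth 1)
After 'dup': stack = [-36, -36] (depth 2)
After 'add': stack = [-72] (depth 1)
After 'dup': stack = [-72, -72] (depth 2)
After 'dup': stack = [-72, -72, -72] (depth 3)
After 'push -1': stack = [-72, -72, -72, -1] (depth 4)
After 'mod': stack = [-72, -72, 0] (depth 3)
After 'push -4': stack = [-72, -72, 0, -4] (depth 4)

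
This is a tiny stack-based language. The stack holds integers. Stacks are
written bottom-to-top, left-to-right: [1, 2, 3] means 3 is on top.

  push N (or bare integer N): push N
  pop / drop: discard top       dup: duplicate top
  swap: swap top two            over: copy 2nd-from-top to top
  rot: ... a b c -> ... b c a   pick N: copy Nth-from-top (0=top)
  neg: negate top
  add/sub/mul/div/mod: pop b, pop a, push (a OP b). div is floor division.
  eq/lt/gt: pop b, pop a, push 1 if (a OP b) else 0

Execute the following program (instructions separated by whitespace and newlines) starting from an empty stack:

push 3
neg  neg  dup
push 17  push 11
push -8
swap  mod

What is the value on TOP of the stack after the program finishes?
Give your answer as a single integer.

Answer: 3

Derivation:
After 'push 3': [3]
After 'neg': [-3]
After 'neg': [3]
After 'dup': [3, 3]
After 'push 17': [3, 3, 17]
After 'push 11': [3, 3, 17, 11]
After 'push -8': [3, 3, 17, 11, -8]
After 'swap': [3, 3, 17, -8, 11]
After 'mod': [3, 3, 17, 3]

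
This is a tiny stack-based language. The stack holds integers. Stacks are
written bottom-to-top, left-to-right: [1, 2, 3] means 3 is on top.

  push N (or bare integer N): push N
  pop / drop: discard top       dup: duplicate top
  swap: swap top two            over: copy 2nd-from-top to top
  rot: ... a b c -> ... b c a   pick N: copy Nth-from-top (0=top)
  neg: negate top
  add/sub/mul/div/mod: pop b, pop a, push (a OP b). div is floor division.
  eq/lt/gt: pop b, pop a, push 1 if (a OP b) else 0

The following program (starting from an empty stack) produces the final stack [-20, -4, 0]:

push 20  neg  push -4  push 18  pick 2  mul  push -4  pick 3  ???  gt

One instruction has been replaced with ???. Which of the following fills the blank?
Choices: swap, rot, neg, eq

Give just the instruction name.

Answer: eq

Derivation:
Stack before ???: [-20, -4, -360, -4, -20]
Stack after ???:  [-20, -4, -360, 0]
Checking each choice:
  swap: produces [-20, -4, -360, 0]
  rot: produces [-20, -4, -4, 1]
  neg: produces [-20, -4, -360, 0]
  eq: MATCH


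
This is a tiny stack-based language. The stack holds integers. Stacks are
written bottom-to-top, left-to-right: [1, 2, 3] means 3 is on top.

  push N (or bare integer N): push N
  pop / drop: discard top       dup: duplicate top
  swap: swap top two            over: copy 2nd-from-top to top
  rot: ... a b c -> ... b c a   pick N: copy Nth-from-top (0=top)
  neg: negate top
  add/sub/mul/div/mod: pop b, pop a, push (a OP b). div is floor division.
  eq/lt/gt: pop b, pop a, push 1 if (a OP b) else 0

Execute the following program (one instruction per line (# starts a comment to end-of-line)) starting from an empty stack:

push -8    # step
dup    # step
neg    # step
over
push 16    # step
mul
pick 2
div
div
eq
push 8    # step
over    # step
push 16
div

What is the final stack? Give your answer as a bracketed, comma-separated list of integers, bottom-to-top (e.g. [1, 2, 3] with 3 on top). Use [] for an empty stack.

Answer: [0, 8, 0]

Derivation:
After 'push -8': [-8]
After 'dup': [-8, -8]
After 'neg': [-8, 8]
After 'over': [-8, 8, -8]
After 'push 16': [-8, 8, -8, 16]
After 'mul': [-8, 8, -128]
After 'pick 2': [-8, 8, -128, -8]
After 'div': [-8, 8, 16]
After 'div': [-8, 0]
After 'eq': [0]
After 'push 8': [0, 8]
After 'over': [0, 8, 0]
After 'push 16': [0, 8, 0, 16]
After 'div': [0, 8, 0]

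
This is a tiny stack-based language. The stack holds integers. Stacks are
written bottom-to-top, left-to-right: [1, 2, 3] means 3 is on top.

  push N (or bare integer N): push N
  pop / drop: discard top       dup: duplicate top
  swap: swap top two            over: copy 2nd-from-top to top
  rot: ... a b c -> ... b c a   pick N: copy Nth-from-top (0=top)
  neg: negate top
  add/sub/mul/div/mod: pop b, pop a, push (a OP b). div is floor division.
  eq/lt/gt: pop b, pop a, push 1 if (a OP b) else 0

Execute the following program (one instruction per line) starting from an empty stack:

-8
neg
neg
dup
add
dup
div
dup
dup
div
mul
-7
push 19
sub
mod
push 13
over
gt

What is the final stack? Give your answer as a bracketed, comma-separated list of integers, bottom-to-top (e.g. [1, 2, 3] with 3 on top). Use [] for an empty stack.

Answer: [-25, 1]

Derivation:
After 'push -8': [-8]
After 'neg': [8]
After 'neg': [-8]
After 'dup': [-8, -8]
After 'add': [-16]
After 'dup': [-16, -16]
After 'div': [1]
After 'dup': [1, 1]
After 'dup': [1, 1, 1]
After 'div': [1, 1]
After 'mul': [1]
After 'push -7': [1, -7]
After 'push 19': [1, -7, 19]
After 'sub': [1, -26]
After 'mod': [-25]
After 'push 13': [-25, 13]
After 'over': [-25, 13, -25]
After 'gt': [-25, 1]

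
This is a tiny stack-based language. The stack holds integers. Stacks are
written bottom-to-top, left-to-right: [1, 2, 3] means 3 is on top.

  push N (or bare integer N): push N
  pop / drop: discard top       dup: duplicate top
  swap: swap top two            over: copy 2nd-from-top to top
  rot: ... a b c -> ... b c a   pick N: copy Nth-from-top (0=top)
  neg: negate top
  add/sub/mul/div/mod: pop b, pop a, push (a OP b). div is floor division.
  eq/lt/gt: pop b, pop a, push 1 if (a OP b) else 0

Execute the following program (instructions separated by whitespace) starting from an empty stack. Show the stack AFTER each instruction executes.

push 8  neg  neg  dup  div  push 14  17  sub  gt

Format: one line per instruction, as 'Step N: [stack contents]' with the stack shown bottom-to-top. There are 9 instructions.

Step 1: [8]
Step 2: [-8]
Step 3: [8]
Step 4: [8, 8]
Step 5: [1]
Step 6: [1, 14]
Step 7: [1, 14, 17]
Step 8: [1, -3]
Step 9: [1]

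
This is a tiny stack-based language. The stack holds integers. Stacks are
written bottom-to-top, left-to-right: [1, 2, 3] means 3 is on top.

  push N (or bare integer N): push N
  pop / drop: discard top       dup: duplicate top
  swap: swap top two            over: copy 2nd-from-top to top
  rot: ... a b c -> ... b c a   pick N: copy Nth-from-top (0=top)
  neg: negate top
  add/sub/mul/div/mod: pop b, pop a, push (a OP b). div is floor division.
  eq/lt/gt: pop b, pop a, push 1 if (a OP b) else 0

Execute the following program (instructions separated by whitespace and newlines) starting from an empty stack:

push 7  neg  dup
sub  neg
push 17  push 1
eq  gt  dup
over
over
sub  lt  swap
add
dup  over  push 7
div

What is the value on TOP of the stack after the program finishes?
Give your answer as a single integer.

After 'push 7': [7]
After 'neg': [-7]
After 'dup': [-7, -7]
After 'sub': [0]
After 'neg': [0]
After 'push 17': [0, 17]
After 'push 1': [0, 17, 1]
After 'eq': [0, 0]
After 'gt': [0]
After 'dup': [0, 0]
After 'over': [0, 0, 0]
After 'over': [0, 0, 0, 0]
After 'sub': [0, 0, 0]
After 'lt': [0, 0]
After 'swap': [0, 0]
After 'add': [0]
After 'dup': [0, 0]
After 'over': [0, 0, 0]
After 'push 7': [0, 0, 0, 7]
After 'div': [0, 0, 0]

Answer: 0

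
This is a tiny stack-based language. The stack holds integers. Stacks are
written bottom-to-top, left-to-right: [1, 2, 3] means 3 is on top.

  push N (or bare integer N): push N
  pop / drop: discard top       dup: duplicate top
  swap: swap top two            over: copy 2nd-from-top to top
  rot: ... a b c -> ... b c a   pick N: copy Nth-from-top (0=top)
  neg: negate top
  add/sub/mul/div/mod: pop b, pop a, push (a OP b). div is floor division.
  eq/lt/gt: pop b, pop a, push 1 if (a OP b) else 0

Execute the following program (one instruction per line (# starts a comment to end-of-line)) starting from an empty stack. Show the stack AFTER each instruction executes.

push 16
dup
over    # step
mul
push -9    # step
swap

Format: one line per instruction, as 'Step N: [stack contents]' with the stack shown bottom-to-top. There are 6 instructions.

Step 1: [16]
Step 2: [16, 16]
Step 3: [16, 16, 16]
Step 4: [16, 256]
Step 5: [16, 256, -9]
Step 6: [16, -9, 256]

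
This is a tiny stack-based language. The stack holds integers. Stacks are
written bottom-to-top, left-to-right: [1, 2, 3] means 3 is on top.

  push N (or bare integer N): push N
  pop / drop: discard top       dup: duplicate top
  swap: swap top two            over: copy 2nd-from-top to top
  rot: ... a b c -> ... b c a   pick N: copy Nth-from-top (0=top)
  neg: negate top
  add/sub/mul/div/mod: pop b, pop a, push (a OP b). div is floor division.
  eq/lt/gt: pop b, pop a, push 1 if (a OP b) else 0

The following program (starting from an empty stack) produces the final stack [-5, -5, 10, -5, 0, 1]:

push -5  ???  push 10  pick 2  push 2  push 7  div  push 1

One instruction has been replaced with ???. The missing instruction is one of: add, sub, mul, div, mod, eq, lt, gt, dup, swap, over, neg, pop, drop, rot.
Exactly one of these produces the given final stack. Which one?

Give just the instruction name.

Stack before ???: [-5]
Stack after ???:  [-5, -5]
The instruction that transforms [-5] -> [-5, -5] is: dup

Answer: dup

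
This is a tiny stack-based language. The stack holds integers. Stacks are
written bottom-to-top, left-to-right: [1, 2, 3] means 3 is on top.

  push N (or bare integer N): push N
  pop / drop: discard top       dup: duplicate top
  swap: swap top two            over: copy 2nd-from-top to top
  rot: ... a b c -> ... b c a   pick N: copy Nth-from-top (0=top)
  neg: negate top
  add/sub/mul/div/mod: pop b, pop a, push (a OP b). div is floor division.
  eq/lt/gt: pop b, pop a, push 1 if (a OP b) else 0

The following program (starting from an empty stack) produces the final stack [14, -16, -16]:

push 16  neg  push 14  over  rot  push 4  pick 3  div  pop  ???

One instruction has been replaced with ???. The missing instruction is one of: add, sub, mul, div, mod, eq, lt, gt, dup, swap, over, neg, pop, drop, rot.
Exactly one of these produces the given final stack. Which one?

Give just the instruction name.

Stack before ???: [14, -16, -16]
Stack after ???:  [14, -16, -16]
The instruction that transforms [14, -16, -16] -> [14, -16, -16] is: swap

Answer: swap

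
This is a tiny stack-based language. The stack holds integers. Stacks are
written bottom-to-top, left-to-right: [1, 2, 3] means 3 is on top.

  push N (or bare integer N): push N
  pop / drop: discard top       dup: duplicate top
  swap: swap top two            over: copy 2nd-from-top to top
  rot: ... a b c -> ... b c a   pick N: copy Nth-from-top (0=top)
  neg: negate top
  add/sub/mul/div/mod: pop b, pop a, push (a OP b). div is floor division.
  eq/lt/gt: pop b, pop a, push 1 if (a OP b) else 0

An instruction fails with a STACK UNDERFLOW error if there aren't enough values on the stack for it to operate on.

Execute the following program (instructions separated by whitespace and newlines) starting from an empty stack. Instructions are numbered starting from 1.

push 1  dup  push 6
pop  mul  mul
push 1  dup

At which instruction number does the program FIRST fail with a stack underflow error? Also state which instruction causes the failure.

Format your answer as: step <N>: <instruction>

Step 1 ('push 1'): stack = [1], depth = 1
Step 2 ('dup'): stack = [1, 1], depth = 2
Step 3 ('push 6'): stack = [1, 1, 6], depth = 3
Step 4 ('pop'): stack = [1, 1], depth = 2
Step 5 ('mul'): stack = [1], depth = 1
Step 6 ('mul'): needs 2 value(s) but depth is 1 — STACK UNDERFLOW

Answer: step 6: mul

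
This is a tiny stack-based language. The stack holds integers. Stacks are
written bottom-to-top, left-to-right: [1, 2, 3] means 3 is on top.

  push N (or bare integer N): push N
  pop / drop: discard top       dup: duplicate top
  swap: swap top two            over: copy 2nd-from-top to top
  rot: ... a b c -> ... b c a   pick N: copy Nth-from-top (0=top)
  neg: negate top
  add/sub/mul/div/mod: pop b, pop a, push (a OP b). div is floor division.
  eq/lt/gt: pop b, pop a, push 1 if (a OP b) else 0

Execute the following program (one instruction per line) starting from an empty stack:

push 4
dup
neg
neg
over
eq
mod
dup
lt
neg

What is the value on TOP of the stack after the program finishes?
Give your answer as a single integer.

Answer: 0

Derivation:
After 'push 4': [4]
After 'dup': [4, 4]
After 'neg': [4, -4]
After 'neg': [4, 4]
After 'over': [4, 4, 4]
After 'eq': [4, 1]
After 'mod': [0]
After 'dup': [0, 0]
After 'lt': [0]
After 'neg': [0]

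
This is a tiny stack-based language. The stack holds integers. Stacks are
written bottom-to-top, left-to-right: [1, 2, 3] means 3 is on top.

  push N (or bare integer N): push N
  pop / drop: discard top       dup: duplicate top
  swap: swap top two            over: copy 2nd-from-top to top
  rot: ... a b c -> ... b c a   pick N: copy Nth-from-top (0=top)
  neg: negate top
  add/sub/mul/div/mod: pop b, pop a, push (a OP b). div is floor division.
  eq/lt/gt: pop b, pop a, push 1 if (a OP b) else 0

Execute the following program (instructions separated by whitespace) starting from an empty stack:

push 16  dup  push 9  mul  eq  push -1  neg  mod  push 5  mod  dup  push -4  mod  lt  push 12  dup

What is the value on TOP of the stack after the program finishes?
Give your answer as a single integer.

Answer: 12

Derivation:
After 'push 16': [16]
After 'dup': [16, 16]
After 'push 9': [16, 16, 9]
After 'mul': [16, 144]
After 'eq': [0]
After 'push -1': [0, -1]
After 'neg': [0, 1]
After 'mod': [0]
After 'push 5': [0, 5]
After 'mod': [0]
After 'dup': [0, 0]
After 'push -4': [0, 0, -4]
After 'mod': [0, 0]
After 'lt': [0]
After 'push 12': [0, 12]
After 'dup': [0, 12, 12]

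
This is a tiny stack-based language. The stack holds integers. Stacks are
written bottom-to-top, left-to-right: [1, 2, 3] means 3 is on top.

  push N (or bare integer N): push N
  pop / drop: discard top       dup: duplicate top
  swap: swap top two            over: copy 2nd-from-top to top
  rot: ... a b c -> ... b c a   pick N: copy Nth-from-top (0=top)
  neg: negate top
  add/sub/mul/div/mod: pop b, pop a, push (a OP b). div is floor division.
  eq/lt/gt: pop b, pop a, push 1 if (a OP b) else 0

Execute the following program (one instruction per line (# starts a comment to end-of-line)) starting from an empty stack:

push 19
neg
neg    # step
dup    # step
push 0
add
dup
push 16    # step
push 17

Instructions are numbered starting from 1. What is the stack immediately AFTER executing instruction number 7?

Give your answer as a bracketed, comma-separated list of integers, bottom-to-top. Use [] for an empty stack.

Step 1 ('push 19'): [19]
Step 2 ('neg'): [-19]
Step 3 ('neg'): [19]
Step 4 ('dup'): [19, 19]
Step 5 ('push 0'): [19, 19, 0]
Step 6 ('add'): [19, 19]
Step 7 ('dup'): [19, 19, 19]

Answer: [19, 19, 19]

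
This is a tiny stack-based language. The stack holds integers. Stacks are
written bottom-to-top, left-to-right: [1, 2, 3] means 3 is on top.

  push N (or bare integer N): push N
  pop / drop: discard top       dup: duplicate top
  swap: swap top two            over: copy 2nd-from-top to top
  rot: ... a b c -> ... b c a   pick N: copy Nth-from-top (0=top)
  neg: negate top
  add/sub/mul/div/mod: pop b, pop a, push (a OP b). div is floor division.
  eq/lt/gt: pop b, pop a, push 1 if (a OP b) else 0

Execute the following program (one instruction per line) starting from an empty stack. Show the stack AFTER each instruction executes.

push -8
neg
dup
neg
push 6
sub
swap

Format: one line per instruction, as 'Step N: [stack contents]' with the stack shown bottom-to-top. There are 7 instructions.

Step 1: [-8]
Step 2: [8]
Step 3: [8, 8]
Step 4: [8, -8]
Step 5: [8, -8, 6]
Step 6: [8, -14]
Step 7: [-14, 8]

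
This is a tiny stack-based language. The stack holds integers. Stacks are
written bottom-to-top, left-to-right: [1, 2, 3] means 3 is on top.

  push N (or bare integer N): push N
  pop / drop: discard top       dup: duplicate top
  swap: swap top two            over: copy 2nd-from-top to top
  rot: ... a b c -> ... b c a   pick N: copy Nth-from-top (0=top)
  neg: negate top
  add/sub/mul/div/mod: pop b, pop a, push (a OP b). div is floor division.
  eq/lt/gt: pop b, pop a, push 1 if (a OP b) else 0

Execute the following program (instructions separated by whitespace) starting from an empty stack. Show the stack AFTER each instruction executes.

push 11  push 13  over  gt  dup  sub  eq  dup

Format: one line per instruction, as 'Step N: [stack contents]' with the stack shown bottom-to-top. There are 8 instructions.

Step 1: [11]
Step 2: [11, 13]
Step 3: [11, 13, 11]
Step 4: [11, 1]
Step 5: [11, 1, 1]
Step 6: [11, 0]
Step 7: [0]
Step 8: [0, 0]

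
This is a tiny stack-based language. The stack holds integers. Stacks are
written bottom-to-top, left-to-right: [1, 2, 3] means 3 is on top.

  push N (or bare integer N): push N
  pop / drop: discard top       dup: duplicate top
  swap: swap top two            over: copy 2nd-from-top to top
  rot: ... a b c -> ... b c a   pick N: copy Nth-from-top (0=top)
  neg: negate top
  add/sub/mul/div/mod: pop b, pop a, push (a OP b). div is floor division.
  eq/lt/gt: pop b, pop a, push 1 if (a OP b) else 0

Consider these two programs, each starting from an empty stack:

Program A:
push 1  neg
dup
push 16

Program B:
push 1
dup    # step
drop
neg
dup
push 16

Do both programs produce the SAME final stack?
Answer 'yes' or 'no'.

Program A trace:
  After 'push 1': [1]
  After 'neg': [-1]
  After 'dup': [-1, -1]
  After 'push 16': [-1, -1, 16]
Program A final stack: [-1, -1, 16]

Program B trace:
  After 'push 1': [1]
  After 'dup': [1, 1]
  After 'drop': [1]
  After 'neg': [-1]
  After 'dup': [-1, -1]
  After 'push 16': [-1, -1, 16]
Program B final stack: [-1, -1, 16]
Same: yes

Answer: yes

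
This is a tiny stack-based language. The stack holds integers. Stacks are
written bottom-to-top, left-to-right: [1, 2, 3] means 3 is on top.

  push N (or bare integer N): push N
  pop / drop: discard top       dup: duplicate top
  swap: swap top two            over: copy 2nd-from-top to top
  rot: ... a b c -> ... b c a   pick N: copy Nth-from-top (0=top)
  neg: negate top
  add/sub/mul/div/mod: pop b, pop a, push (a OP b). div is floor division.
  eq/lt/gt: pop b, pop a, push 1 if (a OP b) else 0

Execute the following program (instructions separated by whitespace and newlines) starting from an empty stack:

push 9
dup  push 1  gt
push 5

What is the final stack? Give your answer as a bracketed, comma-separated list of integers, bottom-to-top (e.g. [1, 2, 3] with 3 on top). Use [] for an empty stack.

After 'push 9': [9]
After 'dup': [9, 9]
After 'push 1': [9, 9, 1]
After 'gt': [9, 1]
After 'push 5': [9, 1, 5]

Answer: [9, 1, 5]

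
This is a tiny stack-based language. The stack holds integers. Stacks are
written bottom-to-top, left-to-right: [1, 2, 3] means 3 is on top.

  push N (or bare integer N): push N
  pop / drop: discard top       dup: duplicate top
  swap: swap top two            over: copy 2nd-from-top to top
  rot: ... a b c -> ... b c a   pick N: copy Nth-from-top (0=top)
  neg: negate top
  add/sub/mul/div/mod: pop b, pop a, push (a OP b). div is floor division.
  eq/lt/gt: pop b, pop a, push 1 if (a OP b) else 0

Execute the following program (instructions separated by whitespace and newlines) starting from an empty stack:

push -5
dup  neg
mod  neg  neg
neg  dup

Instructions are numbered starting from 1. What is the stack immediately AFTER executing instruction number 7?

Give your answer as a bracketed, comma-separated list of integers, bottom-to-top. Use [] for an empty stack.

Answer: [0]

Derivation:
Step 1 ('push -5'): [-5]
Step 2 ('dup'): [-5, -5]
Step 3 ('neg'): [-5, 5]
Step 4 ('mod'): [0]
Step 5 ('neg'): [0]
Step 6 ('neg'): [0]
Step 7 ('neg'): [0]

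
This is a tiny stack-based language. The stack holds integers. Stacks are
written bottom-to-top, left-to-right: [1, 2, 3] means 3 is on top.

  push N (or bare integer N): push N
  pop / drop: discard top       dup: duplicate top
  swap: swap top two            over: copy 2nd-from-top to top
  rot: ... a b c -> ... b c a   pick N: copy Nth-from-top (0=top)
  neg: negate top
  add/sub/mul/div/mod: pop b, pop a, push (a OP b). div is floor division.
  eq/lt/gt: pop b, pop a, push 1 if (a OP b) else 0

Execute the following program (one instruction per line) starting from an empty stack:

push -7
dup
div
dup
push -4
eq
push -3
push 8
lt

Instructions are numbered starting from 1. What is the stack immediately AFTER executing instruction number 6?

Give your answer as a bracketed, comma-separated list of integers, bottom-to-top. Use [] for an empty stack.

Answer: [1, 0]

Derivation:
Step 1 ('push -7'): [-7]
Step 2 ('dup'): [-7, -7]
Step 3 ('div'): [1]
Step 4 ('dup'): [1, 1]
Step 5 ('push -4'): [1, 1, -4]
Step 6 ('eq'): [1, 0]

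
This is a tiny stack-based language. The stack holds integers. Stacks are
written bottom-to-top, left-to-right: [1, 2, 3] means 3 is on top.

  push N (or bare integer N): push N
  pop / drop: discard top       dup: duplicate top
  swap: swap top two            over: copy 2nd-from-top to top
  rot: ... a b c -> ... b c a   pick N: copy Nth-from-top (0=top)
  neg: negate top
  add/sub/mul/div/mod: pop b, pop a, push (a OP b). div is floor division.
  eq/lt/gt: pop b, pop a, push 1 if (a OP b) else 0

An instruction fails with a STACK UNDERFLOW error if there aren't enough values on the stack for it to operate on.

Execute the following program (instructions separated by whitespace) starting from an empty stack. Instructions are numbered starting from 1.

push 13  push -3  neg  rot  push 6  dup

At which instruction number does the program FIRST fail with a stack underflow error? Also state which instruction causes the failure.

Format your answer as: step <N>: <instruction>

Step 1 ('push 13'): stack = [13], depth = 1
Step 2 ('push -3'): stack = [13, -3], depth = 2
Step 3 ('neg'): stack = [13, 3], depth = 2
Step 4 ('rot'): needs 3 value(s) but depth is 2 — STACK UNDERFLOW

Answer: step 4: rot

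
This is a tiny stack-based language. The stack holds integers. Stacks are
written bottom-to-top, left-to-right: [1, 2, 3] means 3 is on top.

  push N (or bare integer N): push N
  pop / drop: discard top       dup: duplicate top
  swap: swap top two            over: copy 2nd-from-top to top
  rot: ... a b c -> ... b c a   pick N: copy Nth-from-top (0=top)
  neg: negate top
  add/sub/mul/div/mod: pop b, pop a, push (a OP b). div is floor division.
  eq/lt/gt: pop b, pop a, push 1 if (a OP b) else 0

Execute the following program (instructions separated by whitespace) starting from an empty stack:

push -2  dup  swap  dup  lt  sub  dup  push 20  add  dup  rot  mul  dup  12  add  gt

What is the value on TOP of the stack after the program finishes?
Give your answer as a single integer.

After 'push -2': [-2]
After 'dup': [-2, -2]
After 'swap': [-2, -2]
After 'dup': [-2, -2, -2]
After 'lt': [-2, 0]
After 'sub': [-2]
After 'dup': [-2, -2]
After 'push 20': [-2, -2, 20]
After 'add': [-2, 18]
After 'dup': [-2, 18, 18]
After 'rot': [18, 18, -2]
After 'mul': [18, -36]
After 'dup': [18, -36, -36]
After 'push 12': [18, -36, -36, 12]
After 'add': [18, -36, -24]
After 'gt': [18, 0]

Answer: 0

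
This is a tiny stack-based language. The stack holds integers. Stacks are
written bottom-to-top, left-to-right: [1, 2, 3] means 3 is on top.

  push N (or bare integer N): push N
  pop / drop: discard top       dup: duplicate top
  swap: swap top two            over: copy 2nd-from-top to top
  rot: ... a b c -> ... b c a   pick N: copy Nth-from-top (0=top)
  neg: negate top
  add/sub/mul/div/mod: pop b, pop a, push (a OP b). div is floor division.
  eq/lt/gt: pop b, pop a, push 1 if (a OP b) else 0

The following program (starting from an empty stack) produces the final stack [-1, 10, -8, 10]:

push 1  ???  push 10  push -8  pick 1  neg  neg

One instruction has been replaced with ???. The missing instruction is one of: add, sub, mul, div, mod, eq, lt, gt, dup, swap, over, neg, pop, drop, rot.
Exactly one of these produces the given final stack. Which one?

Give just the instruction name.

Answer: neg

Derivation:
Stack before ???: [1]
Stack after ???:  [-1]
The instruction that transforms [1] -> [-1] is: neg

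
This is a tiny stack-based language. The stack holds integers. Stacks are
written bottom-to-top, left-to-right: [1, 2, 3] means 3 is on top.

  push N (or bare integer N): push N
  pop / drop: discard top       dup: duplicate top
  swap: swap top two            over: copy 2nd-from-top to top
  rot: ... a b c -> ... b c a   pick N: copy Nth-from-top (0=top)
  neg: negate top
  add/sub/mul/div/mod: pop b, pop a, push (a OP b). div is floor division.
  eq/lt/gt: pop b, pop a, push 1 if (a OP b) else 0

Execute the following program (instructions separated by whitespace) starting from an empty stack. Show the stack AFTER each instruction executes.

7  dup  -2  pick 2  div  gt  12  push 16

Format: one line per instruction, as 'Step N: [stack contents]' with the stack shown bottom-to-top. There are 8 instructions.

Step 1: [7]
Step 2: [7, 7]
Step 3: [7, 7, -2]
Step 4: [7, 7, -2, 7]
Step 5: [7, 7, -1]
Step 6: [7, 1]
Step 7: [7, 1, 12]
Step 8: [7, 1, 12, 16]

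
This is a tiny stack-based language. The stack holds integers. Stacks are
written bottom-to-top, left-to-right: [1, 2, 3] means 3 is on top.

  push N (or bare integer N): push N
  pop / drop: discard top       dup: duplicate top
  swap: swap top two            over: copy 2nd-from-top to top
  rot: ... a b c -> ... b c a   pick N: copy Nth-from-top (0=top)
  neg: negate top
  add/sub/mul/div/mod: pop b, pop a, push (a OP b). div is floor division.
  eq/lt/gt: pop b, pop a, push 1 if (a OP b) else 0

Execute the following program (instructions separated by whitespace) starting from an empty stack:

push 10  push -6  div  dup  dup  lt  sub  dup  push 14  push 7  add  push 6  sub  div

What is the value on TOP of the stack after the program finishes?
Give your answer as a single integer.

Answer: -1

Derivation:
After 'push 10': [10]
After 'push -6': [10, -6]
After 'div': [-2]
After 'dup': [-2, -2]
After 'dup': [-2, -2, -2]
After 'lt': [-2, 0]
After 'sub': [-2]
After 'dup': [-2, -2]
After 'push 14': [-2, -2, 14]
After 'push 7': [-2, -2, 14, 7]
After 'add': [-2, -2, 21]
After 'push 6': [-2, -2, 21, 6]
After 'sub': [-2, -2, 15]
After 'div': [-2, -1]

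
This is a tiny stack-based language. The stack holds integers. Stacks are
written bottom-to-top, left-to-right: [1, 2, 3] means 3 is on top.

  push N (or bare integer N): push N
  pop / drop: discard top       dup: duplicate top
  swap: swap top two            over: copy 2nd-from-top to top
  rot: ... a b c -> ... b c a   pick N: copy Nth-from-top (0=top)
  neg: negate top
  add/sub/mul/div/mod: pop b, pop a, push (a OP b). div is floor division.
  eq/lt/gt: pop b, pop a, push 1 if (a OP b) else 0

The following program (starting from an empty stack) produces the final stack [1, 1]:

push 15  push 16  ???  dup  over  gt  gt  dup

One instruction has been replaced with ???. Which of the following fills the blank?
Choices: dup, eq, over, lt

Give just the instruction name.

Answer: lt

Derivation:
Stack before ???: [15, 16]
Stack after ???:  [1]
Checking each choice:
  dup: produces [15, 16, 1, 1]
  eq: produces [0, 0]
  over: produces [15, 16, 1, 1]
  lt: MATCH


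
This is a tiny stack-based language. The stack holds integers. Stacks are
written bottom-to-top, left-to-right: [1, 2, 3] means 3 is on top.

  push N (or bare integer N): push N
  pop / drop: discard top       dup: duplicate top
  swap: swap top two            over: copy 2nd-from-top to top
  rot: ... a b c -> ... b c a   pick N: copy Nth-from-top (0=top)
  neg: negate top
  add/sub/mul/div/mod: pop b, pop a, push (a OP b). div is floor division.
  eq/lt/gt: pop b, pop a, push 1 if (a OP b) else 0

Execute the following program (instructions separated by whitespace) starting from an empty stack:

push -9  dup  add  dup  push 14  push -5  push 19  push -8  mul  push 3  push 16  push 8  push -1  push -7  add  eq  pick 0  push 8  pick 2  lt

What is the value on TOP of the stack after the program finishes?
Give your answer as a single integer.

Answer: 0

Derivation:
After 'push -9': [-9]
After 'dup': [-9, -9]
After 'add': [-18]
After 'dup': [-18, -18]
After 'push 14': [-18, -18, 14]
After 'push -5': [-18, -18, 14, -5]
After 'push 19': [-18, -18, 14, -5, 19]
After 'push -8': [-18, -18, 14, -5, 19, -8]
After 'mul': [-18, -18, 14, -5, -152]
After 'push 3': [-18, -18, 14, -5, -152, 3]
After 'push 16': [-18, -18, 14, -5, -152, 3, 16]
After 'push 8': [-18, -18, 14, -5, -152, 3, 16, 8]
After 'push -1': [-18, -18, 14, -5, -152, 3, 16, 8, -1]
After 'push -7': [-18, -18, 14, -5, -152, 3, 16, 8, -1, -7]
After 'add': [-18, -18, 14, -5, -152, 3, 16, 8, -8]
After 'eq': [-18, -18, 14, -5, -152, 3, 16, 0]
After 'pick 0': [-18, -18, 14, -5, -152, 3, 16, 0, 0]
After 'push 8': [-18, -18, 14, -5, -152, 3, 16, 0, 0, 8]
After 'pick 2': [-18, -18, 14, -5, -152, 3, 16, 0, 0, 8, 0]
After 'lt': [-18, -18, 14, -5, -152, 3, 16, 0, 0, 0]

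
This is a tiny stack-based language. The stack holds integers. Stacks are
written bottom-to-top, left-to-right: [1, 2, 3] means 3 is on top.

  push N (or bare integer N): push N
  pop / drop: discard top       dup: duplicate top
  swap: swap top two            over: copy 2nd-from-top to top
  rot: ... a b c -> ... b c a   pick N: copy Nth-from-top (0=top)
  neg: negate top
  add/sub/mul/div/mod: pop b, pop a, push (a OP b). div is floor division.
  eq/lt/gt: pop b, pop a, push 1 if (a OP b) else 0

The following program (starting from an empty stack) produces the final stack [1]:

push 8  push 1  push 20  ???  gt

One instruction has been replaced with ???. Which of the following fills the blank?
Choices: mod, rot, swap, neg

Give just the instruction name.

Stack before ???: [8, 1, 20]
Stack after ???:  [8, 1]
Checking each choice:
  mod: MATCH
  rot: produces [1, 1]
  swap: produces [8, 1]
  neg: produces [8, 1]


Answer: mod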